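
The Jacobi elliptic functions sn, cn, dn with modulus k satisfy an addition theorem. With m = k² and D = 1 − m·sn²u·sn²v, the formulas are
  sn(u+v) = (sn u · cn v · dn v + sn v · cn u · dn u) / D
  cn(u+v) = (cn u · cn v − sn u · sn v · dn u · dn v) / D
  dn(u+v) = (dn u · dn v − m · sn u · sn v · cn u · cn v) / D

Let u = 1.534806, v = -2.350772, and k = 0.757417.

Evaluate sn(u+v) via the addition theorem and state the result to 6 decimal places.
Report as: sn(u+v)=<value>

sn u = 0.9672904457002019, cn u = 0.253671428539173, dn u = 0.6806139628804659
sn v = -0.9597301810743653, cn v = -0.2809234407004264, dn v = 0.6867264338933408
m = k² = 0.573680511889
D = 1 − m·sn²u·sn²v = 0.5055957468320358
sn(u+v) = (sn u·cn v·dn v + sn v·cn u·dn u)/D = -0.3523069442013539/0.5055957468320358 = -0.6968154823469945

sn(u+v)=-0.696815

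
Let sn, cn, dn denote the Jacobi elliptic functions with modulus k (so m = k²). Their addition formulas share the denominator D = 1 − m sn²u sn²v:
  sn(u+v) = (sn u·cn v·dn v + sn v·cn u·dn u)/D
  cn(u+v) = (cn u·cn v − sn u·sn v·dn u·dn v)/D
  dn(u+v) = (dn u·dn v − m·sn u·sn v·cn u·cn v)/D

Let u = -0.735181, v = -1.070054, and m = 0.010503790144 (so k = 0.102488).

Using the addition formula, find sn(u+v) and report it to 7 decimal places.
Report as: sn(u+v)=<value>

sn(u+v)=-0.9738717

sn u = -0.6702583937073719, cn u = 0.7421278095212533, dn u = 0.9976378155379124
sn v = -0.876407176427195, cn v = 0.4815708266775631, dn v = 0.9959579050701216
m = k² = 0.010503790144
D = 1 − m·sn²u·sn²v = 0.9963755475261414
sn(u+v) = (sn u·cn v·dn v + sn v·cn u·dn u)/D = -0.9703419527369323/0.9963755475261414 = -0.9738717044453301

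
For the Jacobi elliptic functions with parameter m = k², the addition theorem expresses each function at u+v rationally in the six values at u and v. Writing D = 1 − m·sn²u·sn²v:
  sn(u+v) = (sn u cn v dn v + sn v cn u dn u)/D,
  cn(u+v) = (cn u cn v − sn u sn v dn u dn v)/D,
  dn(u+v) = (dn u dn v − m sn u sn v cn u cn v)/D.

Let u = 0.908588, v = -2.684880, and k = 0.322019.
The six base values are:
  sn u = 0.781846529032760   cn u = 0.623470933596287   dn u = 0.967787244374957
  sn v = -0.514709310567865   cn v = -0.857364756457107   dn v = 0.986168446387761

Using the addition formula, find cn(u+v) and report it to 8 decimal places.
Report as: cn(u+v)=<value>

cn(u+v)=-0.15303832

m = k² = 0.103696236361
D = 1 − m·sn²u·sn²v = 0.9832069311902324
cn(u+v) = (cn u·cn v − sn u·sn v·dn u·dn v)/D = -0.1504683370812347/0.9832069311902324 = -0.1530383201215675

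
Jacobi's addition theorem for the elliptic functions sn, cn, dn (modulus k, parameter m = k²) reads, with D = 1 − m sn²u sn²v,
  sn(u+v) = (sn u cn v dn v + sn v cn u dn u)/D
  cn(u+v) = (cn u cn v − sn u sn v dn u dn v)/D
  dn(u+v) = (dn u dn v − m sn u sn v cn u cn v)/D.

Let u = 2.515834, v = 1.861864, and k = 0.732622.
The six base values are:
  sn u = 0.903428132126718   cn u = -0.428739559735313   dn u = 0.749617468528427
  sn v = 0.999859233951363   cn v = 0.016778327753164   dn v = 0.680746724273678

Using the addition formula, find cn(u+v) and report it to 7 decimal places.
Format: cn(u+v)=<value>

m = k² = 0.536734994884
D = 1 − m·sn²u·sn²v = 0.5620496722361941
cn(u+v) = (cn u·cn v − sn u·sn v·dn u·dn v)/D = -0.4681476841444942/0.5620496722361941 = -0.8329293784335865

cn(u+v)=-0.8329294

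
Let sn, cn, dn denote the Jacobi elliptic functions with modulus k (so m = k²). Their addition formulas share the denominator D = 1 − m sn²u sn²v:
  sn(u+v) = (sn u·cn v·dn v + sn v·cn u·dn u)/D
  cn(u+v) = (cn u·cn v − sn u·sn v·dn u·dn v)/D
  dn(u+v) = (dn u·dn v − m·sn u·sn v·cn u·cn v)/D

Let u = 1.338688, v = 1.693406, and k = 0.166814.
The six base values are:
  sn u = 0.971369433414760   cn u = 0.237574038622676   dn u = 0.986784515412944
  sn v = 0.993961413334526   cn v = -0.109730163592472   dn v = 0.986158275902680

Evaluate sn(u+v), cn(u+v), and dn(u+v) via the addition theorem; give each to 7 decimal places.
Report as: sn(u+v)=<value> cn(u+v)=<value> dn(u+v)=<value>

sn(u+v)=0.1313118 cn(u+v)=-0.9913411 dn(u+v)=0.9997601

m = k² = 0.027826910596
D = 1 − m·sn²u·sn²v = 0.9740598245637921
sn(u+v) = (sn u·cn v·dn v + sn v·cn u·dn u)/D = 0.1279055723835093/0.9740598245637921 = 0.1313118241385107
cn(u+v) = (cn u·cn v − sn u·sn v·dn u·dn v)/D = -0.965625551848382/0.9740598245637921 = -0.9913411142696629
dn(u+v) = (dn u·dn v − m·sn u·sn v·cn u·cn v)/D = 0.973826112892288/0.9740598245637921 = 0.9997600643557918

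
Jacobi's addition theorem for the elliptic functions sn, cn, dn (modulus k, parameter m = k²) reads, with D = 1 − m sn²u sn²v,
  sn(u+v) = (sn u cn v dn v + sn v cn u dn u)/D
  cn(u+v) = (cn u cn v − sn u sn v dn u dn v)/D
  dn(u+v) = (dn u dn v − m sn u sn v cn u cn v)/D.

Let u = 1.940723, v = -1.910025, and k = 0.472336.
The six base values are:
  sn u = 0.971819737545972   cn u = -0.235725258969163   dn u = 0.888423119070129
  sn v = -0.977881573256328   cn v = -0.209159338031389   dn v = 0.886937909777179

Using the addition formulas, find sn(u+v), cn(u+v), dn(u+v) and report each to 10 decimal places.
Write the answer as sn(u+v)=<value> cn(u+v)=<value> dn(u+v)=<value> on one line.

sn(u+v)=0.0306921038 cn(u+v)=0.9995288864 dn(u+v)=0.9998949132

m = k² = 0.223101296896
D = 1 − m·sn²u·sn²v = 0.7985134546677362
sn(u+v) = (sn u·cn v·dn v + sn v·cn u·dn u)/D = 0.02450805784282419/0.7985134546677362 = 0.03069210380809684
cn(u+v) = (cn u·cn v − sn u·sn v·dn u·dn v)/D = 0.7981372641257741/0.7985134546677362 = 0.9995288864079082
dn(u+v) = (dn u·dn v − m·sn u·sn v·cn u·cn v)/D = 0.7984295414308086/0.7985134546677362 = 0.9998949131834447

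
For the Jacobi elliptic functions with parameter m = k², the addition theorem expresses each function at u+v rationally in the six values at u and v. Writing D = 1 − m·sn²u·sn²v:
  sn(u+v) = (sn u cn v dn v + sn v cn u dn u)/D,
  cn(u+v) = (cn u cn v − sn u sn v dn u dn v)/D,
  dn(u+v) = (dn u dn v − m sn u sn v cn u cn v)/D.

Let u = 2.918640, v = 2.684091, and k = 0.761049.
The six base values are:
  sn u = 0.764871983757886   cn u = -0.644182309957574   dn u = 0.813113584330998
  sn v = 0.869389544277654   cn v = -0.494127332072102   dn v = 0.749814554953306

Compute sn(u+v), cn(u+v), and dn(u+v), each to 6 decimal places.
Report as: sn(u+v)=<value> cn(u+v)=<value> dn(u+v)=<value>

sn(u+v)=-0.993119 cn(u+v)=-0.117108 dn(u+v)=0.654788

m = k² = 0.579195580401
D = 1 − m·sn²u·sn²v = 0.7438870301838335
sn(u+v) = (sn u·cn v·dn v + sn v·cn u·dn u)/D = -0.7387685206923955/0.7438870301838335 = -0.9931192381588196
cn(u+v) = (cn u·cn v − sn u·sn v·dn u·dn v)/D = -0.08711478927078425/0.7438870301838335 = -0.1171075522707473
dn(u+v) = (dn u·dn v − m·sn u·sn v·cn u·cn v)/D = 0.4870884634079927/0.7438870301838335 = 0.6547882186998485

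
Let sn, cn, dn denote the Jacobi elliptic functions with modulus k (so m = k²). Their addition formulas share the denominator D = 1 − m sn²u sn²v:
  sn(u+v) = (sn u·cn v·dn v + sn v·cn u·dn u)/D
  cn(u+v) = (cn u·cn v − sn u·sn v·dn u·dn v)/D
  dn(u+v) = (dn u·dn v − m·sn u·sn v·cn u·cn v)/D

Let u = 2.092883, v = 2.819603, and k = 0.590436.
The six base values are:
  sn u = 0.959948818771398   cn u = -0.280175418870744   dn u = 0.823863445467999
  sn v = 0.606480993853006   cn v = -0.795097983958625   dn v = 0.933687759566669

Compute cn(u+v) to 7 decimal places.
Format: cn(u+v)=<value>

m = k² = 0.348614670096
D = 1 − m·sn²u·sn²v = 0.8818384425933875
cn(u+v) = (cn u·cn v − sn u·sn v·dn u·dn v)/D = -0.2250723590888874/0.8818384425933875 = -0.2552308316554843

cn(u+v)=-0.2552308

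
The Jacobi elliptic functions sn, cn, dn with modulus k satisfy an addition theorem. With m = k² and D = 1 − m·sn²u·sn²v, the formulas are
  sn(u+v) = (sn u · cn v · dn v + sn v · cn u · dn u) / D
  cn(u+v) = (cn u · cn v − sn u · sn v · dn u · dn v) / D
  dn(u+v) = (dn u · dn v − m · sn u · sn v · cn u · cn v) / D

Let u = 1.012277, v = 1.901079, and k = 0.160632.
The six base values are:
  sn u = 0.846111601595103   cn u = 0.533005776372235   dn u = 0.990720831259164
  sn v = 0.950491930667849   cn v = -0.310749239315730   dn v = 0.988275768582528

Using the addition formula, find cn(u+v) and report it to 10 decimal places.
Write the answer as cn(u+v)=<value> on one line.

cn(u+v)=-0.9692243430

m = k² = 0.025802639424
D = 1 − m·sn²u·sn²v = 0.9833115384738364
cn(u+v) = (cn u·cn v − sn u·sn v·dn u·dn v)/D = -0.9530494798318521/0.9833115384738364 = -0.969224342990063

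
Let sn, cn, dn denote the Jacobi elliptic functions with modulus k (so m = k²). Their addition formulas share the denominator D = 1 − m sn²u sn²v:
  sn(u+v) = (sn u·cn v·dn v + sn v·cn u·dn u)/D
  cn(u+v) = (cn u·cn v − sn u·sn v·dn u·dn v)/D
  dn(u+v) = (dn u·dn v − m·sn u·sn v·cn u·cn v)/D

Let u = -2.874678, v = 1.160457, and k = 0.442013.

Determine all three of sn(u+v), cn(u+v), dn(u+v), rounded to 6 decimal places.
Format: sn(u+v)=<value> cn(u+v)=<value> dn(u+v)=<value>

sn(u+v)=-0.998696 cn(u+v)=-0.051042 dn(u+v)=0.897292

sn u = -0.4234573101383717, cn u = -0.9059160592959896, dn u = 0.9823268447806639
sn v = 0.9008287820208454, cn v = 0.4341745104020274, dn v = 0.9173081567784407
m = k² = 0.195375492169
D = 1 − m·sn²u·sn²v = 0.9715701962729809
sn(u+v) = (sn u·cn v·dn v + sn v·cn u·dn u)/D = -0.9703037491032211/0.9715701962729809 = -0.9986964944225152
cn(u+v) = (cn u·cn v − sn u·sn v·dn u·dn v)/D = -0.04959113592318703/0.9715701962729809 = -0.0510422572794251
dn(u+v) = (dn u·dn v − m·sn u·sn v·cn u·cn v)/D = 0.8717824832633615/0.9715701962729809 = 0.8972923280351612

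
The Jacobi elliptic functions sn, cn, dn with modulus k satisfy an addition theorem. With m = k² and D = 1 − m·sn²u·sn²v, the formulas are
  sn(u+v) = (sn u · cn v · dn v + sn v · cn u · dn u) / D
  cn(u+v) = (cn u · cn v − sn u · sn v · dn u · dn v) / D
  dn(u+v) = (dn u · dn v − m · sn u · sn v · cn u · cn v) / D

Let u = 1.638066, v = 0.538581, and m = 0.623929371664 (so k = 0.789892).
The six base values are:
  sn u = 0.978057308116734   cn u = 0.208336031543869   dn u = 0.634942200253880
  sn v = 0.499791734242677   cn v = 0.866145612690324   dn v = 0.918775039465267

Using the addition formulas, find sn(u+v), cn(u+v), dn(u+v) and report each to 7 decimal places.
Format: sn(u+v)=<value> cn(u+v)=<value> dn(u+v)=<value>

m = k² = 0.623929371664
D = 1 − m·sn²u·sn²v = 0.8509121766122533
sn(u+v) = (sn u·cn v·dn v + sn v·cn u·dn u)/D = 0.8444442490072233/0.8509121766122533 = 0.9923988305928576
cn(u+v) = (cn u·cn v − sn u·sn v·dn u·dn v)/D = -0.1047160094046233/0.8509121766122533 = -0.123063239994438
dn(u+v) = (dn u·dn v − m·sn u·sn v·cn u·cn v)/D = 0.52833339514909/0.8509121766122533 = 0.6209023794353843

sn(u+v)=0.9923988 cn(u+v)=-0.1230632 dn(u+v)=0.6209024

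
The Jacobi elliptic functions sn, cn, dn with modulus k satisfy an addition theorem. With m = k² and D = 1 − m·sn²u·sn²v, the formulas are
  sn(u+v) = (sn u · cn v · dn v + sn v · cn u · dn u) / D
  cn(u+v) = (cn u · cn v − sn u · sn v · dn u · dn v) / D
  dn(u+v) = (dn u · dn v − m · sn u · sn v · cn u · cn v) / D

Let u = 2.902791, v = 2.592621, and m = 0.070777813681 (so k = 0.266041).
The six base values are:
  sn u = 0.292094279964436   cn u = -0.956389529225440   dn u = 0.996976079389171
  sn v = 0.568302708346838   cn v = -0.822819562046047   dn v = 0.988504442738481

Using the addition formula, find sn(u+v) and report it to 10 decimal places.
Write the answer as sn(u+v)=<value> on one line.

sn(u+v)=-0.7809763799

m = k² = 0.070777813681
D = 1 − m·sn²u·sn²v = 0.9980496942580152
sn(u+v) = (sn u·cn v·dn v + sn v·cn u·dn u)/D = -0.7794532371953281/0.9980496942580152 = -0.7809763799134277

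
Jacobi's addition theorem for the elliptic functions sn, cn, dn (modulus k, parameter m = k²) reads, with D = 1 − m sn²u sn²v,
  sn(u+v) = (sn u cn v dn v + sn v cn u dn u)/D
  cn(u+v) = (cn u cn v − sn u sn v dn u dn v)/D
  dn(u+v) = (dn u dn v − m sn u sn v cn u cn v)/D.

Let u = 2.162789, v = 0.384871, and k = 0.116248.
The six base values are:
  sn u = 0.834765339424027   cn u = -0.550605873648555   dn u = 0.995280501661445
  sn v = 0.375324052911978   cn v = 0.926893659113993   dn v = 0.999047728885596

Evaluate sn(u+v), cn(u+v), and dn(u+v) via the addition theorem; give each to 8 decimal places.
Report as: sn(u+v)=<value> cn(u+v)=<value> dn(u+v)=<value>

sn(u+v)=0.56807513 cn(u+v)=-0.82297670 dn(u+v)=0.99781714

m = k² = 0.013513597504
D = 1 − m·sn²u·sn²v = 0.9986734837001233
sn(u+v) = (sn u·cn v·dn v + sn v·cn u·dn u)/D = 0.5673215737845439/0.9986734837001233 = 0.5680751347102918
cn(u+v) = (cn u·cn v − sn u·sn v·dn u·dn v)/D = -0.8218850034915886/0.9986734837001233 = -0.8229766954925782
dn(u+v) = (dn u·dn v − m·sn u·sn v·cn u·cn v)/D = 0.996493514664668/0.9986734837001233 = 0.9978171353590181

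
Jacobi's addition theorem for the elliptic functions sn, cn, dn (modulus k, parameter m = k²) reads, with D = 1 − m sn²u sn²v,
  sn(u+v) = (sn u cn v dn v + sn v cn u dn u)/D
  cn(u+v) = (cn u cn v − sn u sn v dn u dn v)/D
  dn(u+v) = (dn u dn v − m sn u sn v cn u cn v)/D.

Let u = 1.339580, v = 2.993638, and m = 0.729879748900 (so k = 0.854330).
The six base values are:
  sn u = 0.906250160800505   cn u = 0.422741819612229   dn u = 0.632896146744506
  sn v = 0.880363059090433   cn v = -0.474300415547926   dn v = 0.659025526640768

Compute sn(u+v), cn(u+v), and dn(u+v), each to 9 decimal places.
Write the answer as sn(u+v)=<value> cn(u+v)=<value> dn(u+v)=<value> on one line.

m = k² = 0.7298797489
D = 1 − m·sn²u·sn²v = 0.5354086400588332
sn(u+v) = (sn u·cn v·dn v + sn v·cn u·dn u)/D = -0.04772951827591672/0.5354086400588332 = -0.08914596199021363
cn(u+v) = (cn u·cn v − sn u·sn v·dn u·dn v)/D = -0.533276949562606/0.5354086400588332 = -0.9960185728493417
dn(u+v) = (dn u·dn v − m·sn u·sn v·cn u·cn v)/D = 0.5338536014177205/0.5354086400588332 = 0.99709560413343

sn(u+v)=-0.089145962 cn(u+v)=-0.996018573 dn(u+v)=0.997095604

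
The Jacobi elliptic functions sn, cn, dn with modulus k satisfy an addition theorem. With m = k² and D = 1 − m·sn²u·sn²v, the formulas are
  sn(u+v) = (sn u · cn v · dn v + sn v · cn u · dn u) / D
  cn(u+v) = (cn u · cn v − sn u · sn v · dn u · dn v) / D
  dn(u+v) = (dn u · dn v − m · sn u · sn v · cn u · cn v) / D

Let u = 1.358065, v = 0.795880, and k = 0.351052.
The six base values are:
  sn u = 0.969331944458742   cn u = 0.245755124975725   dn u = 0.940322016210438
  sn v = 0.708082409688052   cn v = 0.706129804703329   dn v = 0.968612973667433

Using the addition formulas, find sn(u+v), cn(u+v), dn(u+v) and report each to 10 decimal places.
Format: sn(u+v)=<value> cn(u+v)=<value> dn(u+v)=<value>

m = k² = 0.123237506704
D = 1 − m·sn²u·sn²v = 0.9419428697370896
sn(u+v) = (sn u·cn v·dn v + sn v·cn u·dn u)/D = 0.8266205914608034/0.9419428697370896 = 0.8775697741536338
cn(u+v) = (cn u·cn v − sn u·sn v·dn u·dn v)/D = -0.451613515764902/0.9419428697370896 = -0.4794489456573455
dn(u+v) = (dn u·dn v − m·sn u·sn v·cn u·cn v)/D = 0.896129446041831/0.9419428697370896 = 0.9513628425171414

sn(u+v)=0.8775697742 cn(u+v)=-0.4794489457 dn(u+v)=0.9513628425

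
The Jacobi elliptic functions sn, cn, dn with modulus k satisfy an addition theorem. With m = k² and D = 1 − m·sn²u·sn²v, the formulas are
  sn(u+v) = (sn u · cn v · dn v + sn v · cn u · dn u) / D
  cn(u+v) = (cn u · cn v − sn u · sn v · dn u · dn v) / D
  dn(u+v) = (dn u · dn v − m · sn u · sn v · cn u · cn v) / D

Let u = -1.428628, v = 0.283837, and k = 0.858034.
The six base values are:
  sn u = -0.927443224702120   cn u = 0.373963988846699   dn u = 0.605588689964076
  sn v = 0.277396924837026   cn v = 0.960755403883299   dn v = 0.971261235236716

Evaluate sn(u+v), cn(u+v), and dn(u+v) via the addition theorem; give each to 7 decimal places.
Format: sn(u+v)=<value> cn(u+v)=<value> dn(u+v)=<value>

m = k² = 0.736222345156
D = 1 − m·sn²u·sn²v = 0.9512710621694592
sn(u+v) = (sn u·cn v·dn v + sn v·cn u·dn u)/D = -0.8026168987365884/0.9512710621694592 = -0.843731014907726
cn(u+v) = (cn u·cn v − sn u·sn v·dn u·dn v)/D = 0.5106101718370603/0.9512710621694592 = 0.5367662195805345
dn(u+v) = (dn u·dn v − m·sn u·sn v·cn u·cn v)/D = 0.6562367713970888/0.9512710621694592 = 0.6898525535933804

sn(u+v)=-0.8437310 cn(u+v)=0.5367662 dn(u+v)=0.6898526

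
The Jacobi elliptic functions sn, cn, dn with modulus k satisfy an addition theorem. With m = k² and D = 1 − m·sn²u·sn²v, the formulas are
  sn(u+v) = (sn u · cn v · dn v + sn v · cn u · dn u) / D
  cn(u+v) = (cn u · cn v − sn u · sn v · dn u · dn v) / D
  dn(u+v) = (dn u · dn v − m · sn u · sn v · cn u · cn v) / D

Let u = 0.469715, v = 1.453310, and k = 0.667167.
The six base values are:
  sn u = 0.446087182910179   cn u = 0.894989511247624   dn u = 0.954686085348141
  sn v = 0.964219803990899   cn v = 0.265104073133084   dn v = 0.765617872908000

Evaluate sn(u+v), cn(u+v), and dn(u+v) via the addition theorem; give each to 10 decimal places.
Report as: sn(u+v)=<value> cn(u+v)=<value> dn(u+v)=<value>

m = k² = 0.445111805889
D = 1 − m·sn²u·sn²v = 0.9176505509238086
sn(u+v) = (sn u·cn v·dn v + sn v·cn u·dn u)/D = 0.9144038249139684/0.9176505509238086 = 0.9964619146072852
cn(u+v) = (cn u·cn v − sn u·sn v·dn u·dn v)/D = -0.07712443577410484/0.9176505509238086 = -0.08404553966263394
dn(u+v) = (dn u·dn v − m·sn u·sn v·cn u·cn v)/D = 0.6854992785431556/0.9176505509238086 = 0.7470156018029479

sn(u+v)=0.9964619146 cn(u+v)=-0.0840455397 dn(u+v)=0.7470156018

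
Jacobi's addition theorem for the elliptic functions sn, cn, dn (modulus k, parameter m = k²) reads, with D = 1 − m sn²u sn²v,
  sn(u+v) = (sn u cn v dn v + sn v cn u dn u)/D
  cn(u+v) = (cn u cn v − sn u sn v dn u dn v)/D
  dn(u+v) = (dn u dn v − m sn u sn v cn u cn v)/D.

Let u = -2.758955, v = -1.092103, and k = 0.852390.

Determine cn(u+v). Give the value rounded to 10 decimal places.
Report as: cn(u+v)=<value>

sn u = -0.9384851854734657, cn u = -0.3453194993724429, dn u = 0.6000594790656491
sn v = -0.8243201714413937, cn v = 0.566123886578575, dn v = 0.7115432798469851
m = k² = 0.7265687121
D = 1 − m·sn²u·sn²v = 0.5651661050724451
cn(u+v) = (cn u·cn v − sn u·sn v·dn u·dn v)/D = -0.525801524581911/0.5651661050724451 = -0.9303486530115104

cn(u+v)=-0.9303486530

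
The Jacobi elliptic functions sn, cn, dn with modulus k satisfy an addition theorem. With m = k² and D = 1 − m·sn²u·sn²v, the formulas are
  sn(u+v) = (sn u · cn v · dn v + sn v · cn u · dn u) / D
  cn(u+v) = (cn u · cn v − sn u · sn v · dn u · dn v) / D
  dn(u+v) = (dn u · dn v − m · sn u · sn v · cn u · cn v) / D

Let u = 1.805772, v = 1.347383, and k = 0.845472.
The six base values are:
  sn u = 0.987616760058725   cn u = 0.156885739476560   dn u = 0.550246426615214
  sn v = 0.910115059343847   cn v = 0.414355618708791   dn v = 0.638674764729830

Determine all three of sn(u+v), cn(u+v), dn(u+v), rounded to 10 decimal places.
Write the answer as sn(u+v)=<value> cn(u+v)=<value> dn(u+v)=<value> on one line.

m = k² = 0.714822902784
D = 1 − m·sn²u·sn²v = 0.4224787582177036
sn(u+v) = (sn u·cn v·dn v + sn v·cn u·dn u)/D = 0.339927822079041/0.4224787582177036 = 0.8046033450606669
cn(u+v) = (cn u·cn v − sn u·sn v·dn u·dn v)/D = -0.2508732287865182/0.4224787582177036 = -0.5938126447939497
dn(u+v) = (dn u·dn v − m·sn u·sn v·cn u·cn v)/D = 0.3096608694562939/0.4224787582177036 = 0.732961985503483

sn(u+v)=0.8046033451 cn(u+v)=-0.5938126448 dn(u+v)=0.7329619855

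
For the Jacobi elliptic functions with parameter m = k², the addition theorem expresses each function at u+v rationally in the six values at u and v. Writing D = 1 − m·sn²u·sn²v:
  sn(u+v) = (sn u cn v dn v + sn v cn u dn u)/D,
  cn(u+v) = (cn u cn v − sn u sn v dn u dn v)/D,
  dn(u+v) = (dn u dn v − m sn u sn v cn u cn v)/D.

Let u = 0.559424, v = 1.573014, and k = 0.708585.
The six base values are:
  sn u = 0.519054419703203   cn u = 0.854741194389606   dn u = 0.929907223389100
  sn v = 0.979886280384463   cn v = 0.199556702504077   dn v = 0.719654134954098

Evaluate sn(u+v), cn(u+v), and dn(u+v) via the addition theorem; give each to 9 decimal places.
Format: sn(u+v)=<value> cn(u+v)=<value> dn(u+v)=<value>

m = k² = 0.502092702225
D = 1 − m·sn²u·sn²v = 0.8701143865354299
sn(u+v) = (sn u·cn v·dn v + sn v·cn u·dn u)/D = 0.8533853654975346/0.8701143865354299 = 0.9807737680277809
cn(u+v) = (cn u·cn v − sn u·sn v·dn u·dn v)/D = -0.169801247376357/0.8701143865354299 = -0.1951481897138394
dn(u+v) = (dn u·dn v − m·sn u·sn v·cn u·cn v)/D = 0.6256530264744251/0.8701143865354299 = 0.7190468703380637

sn(u+v)=0.980773768 cn(u+v)=-0.195148190 dn(u+v)=0.719046870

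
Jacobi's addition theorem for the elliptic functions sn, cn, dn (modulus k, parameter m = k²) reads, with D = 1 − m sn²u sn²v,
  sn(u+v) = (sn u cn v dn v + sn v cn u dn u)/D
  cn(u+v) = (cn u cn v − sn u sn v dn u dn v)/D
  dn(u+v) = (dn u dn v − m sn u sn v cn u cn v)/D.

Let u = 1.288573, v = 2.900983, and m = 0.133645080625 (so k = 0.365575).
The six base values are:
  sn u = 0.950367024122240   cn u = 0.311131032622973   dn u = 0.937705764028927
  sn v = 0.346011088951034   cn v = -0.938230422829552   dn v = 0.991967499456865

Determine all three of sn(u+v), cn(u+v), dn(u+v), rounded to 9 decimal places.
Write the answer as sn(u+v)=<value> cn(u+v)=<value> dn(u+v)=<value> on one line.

m = k² = 0.133645080625
D = 1 − m·sn²u·sn²v = 0.9855484067573527
sn(u+v) = (sn u·cn v·dn v + sn v·cn u·dn u)/D = -0.7835524546319579/0.9855484067573527 = -0.7950420793738573
cn(u+v) = (cn u·cn v − sn u·sn v·dn u·dn v)/D = -0.5977886021849112/0.9855484067573527 = -0.6065542778885441
dn(u+v) = (dn u·dn v − m·sn u·sn v·cn u·cn v)/D = 0.9430024762448516/0.9855484067573527 = 0.9568301970549721

sn(u+v)=-0.795042079 cn(u+v)=-0.606554278 dn(u+v)=0.956830197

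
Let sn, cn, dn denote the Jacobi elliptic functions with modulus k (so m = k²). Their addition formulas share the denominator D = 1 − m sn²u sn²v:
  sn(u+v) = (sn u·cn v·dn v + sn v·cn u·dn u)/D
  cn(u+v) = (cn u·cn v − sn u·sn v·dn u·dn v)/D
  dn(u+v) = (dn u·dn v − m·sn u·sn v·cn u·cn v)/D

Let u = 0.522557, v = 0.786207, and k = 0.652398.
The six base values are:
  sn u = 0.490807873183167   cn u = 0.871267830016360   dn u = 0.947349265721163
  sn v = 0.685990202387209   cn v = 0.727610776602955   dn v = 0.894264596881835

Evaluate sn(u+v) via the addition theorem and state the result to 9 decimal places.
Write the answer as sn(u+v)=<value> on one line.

m = k² = 0.425623150404
D = 1 − m·sn²u·sn²v = 0.9517514674128015
sn(u+v) = (sn u·cn v·dn v + sn v·cn u·dn u)/D = 0.885570018739128/0.9517514674128015 = 0.9304635181140532

sn(u+v)=0.930463518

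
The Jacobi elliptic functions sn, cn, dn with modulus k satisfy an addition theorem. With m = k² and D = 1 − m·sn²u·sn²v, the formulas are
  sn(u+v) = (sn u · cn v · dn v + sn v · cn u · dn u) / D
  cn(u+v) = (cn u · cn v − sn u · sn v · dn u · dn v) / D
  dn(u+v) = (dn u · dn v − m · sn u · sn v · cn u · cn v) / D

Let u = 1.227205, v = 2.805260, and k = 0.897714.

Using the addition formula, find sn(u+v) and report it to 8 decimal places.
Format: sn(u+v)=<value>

sn u = 0.8645265432449765, cn u = 0.5025871626144979, dn u = 0.6306128324014296
sn v = 0.9702575462416277, cn v = -0.2420749759086545, dn v = 0.4912585775903996
m = k² = 0.805890425796
D = 1 − m·sn²u·sn²v = 0.4329691103490244
sn(u+v) = (sn u·cn v·dn v + sn v·cn u·dn u)/D = 0.2047006888234139/0.4329691103490244 = 0.472783586474335

sn(u+v)=0.47278359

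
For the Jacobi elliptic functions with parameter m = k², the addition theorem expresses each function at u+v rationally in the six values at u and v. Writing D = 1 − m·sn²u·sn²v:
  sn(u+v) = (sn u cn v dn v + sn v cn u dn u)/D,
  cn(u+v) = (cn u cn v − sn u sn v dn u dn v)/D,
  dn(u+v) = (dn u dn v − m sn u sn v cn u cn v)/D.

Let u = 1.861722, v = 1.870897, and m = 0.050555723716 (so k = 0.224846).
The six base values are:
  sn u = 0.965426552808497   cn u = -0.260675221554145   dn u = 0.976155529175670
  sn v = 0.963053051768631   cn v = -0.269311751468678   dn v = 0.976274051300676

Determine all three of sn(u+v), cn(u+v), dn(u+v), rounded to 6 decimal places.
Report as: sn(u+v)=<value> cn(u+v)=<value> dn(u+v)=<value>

m = k² = 0.050555723716
D = 1 − m·sn²u·sn²v = 0.9562972028824562
sn(u+v) = (sn u·cn v·dn v + sn v·cn u·dn u)/D = -0.4988900068969138/0.9562972028824562 = -0.5216892880091746
cn(u+v) = (cn u·cn v − sn u·sn v·dn u·dn v)/D = -0.8158511514113386/0.9562972028824562 = -0.8531355617816435
dn(u+v) = (dn u·dn v − m·sn u·sn v·cn u·cn v)/D = 0.9496954583062524/0.9562972028824562 = 0.9930965555934861

sn(u+v)=-0.521689 cn(u+v)=-0.853136 dn(u+v)=0.993097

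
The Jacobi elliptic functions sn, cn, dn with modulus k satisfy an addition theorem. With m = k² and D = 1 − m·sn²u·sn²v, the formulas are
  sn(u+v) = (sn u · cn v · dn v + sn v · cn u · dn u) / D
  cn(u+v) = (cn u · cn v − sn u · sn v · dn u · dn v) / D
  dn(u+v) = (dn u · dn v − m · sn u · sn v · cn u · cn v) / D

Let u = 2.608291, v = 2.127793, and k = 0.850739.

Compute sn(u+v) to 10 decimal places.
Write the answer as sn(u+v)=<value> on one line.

sn u = 0.9641485882815301, cn u = -0.2653629584450936, dn u = 0.5720212420743317
sn v = 0.9999653492974361, cn v = -0.00832467443546953, dn v = 0.5256361007164681
m = k² = 0.723756846121
D = 1 − m·sn²u·sn²v = 0.3272549259865319
sn(u+v) = (sn u·cn v·dn v + sn v·cn u·dn u)/D = -0.156006861963876/0.3272549259865319 = -0.476713563573055

sn(u+v)=-0.4767135636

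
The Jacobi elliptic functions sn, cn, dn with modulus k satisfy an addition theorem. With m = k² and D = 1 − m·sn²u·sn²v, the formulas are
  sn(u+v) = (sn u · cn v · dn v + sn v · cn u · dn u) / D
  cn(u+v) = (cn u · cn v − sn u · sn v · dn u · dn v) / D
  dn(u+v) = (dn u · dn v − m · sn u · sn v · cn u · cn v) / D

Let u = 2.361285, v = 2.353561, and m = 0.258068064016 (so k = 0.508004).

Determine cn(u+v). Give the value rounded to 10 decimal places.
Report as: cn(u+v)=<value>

cn(u+v)=-0.3030883992

sn u = 0.8317153365554838, cn u = -0.5552023045146681, dn u = 0.9063560631538473
sn v = 0.8355797763185755, cn v = -0.5493691267330185, dn v = 0.9054383131905197
m = k² = 0.258068064016
D = 1 − m·sn²u·sn²v = 0.8753594020847455
cn(u+v) = (cn u·cn v − sn u·sn v·dn u·dn v)/D = -0.2653112799178121/0.8753594020847455 = -0.3030883992174527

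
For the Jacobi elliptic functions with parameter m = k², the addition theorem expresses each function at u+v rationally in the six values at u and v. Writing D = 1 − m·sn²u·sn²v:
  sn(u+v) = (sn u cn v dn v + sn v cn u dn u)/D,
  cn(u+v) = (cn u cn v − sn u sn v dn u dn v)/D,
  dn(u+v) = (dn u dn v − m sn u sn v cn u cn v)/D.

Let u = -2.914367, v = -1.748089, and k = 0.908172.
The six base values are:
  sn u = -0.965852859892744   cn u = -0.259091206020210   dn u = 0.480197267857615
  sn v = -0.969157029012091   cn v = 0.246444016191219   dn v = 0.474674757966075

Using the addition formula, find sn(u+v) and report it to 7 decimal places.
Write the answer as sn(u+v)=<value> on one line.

m = k² = 0.824776381584
D = 1 − m·sn²u·sn²v = 0.2773193009777713
sn(u+v) = (sn u·cn v·dn v + sn v·cn u·dn u)/D = 0.007591368887007733/0.2773193009777713 = 0.0273741094119382

sn(u+v)=0.0273741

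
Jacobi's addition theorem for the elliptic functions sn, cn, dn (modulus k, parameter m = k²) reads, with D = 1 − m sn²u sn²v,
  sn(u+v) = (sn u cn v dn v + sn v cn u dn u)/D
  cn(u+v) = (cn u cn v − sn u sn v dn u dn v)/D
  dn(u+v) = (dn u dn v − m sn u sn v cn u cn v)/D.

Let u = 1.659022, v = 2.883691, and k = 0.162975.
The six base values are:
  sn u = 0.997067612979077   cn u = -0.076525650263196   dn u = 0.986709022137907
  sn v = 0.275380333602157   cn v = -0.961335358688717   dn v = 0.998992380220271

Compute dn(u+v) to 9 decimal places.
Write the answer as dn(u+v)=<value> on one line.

m = k² = 0.026560850625
D = 1 − m·sn²u·sn²v = 0.9979975713882285
dn(u+v) = (dn u·dn v − m·sn u·sn v·cn u·cn v)/D = 0.9851782801204319/0.9979975713882285 = 0.9871549875116782

dn(u+v)=0.987154988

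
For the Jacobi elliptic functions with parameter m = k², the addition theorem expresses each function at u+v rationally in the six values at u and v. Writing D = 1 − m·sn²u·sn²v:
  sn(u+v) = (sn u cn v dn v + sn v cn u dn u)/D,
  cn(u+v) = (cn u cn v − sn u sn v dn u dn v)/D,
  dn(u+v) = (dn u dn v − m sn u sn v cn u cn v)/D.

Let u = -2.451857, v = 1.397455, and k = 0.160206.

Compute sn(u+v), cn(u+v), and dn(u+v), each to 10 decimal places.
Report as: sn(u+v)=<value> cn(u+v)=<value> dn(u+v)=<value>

sn(u+v)=-0.8676184757 cn(u+v)=0.4972305105 dn(u+v)=0.9902927059

sn u = -0.6509275181361752, cn u = -0.7591398857477318, dn u = 0.994547717030856
sn v = 0.9836239337368672, cn v = 0.1802330629490912, dn v = 0.9875058326833425
m = k² = 0.025665962436
D = 1 − m·sn²u·sn²v = 0.9894784192388685
sn(u+v) = (sn u·cn v·dn v + sn v·cn u·dn u)/D = -0.8584897578681015/0.9894784192388685 = -0.8676184757303482
cn(u+v) = (cn u·cn v − sn u·sn v·dn u·dn v)/D = 0.491998859526136/0.9894784192388685 = 0.4972305104992525
dn(u+v) = (dn u·dn v − m·sn u·sn v·cn u·cn v)/D = 0.9798732612479615/0.9894784192388685 = 0.9902927059305694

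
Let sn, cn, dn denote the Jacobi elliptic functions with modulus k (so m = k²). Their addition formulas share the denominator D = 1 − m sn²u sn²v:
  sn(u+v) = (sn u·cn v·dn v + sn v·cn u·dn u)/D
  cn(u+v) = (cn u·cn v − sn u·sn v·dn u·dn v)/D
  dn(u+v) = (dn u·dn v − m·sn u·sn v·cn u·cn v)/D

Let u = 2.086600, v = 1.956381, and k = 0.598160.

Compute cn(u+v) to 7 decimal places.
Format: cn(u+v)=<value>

sn u = 0.9632117641276033, cn u = -0.2687435533109404, dn u = 0.8173406299701404
sn v = 0.9861964038329764, cn v = -0.165579748359831, dn v = 0.8074739415956001
m = k² = 0.3577953856
D = 1 − m·sn²u·sn²v = 0.6771467811291038
cn(u+v) = (cn u·cn v − sn u·sn v·dn u·dn v)/D = -0.582428254168913/0.6771467811291038 = -0.8601211294215221

cn(u+v)=-0.8601211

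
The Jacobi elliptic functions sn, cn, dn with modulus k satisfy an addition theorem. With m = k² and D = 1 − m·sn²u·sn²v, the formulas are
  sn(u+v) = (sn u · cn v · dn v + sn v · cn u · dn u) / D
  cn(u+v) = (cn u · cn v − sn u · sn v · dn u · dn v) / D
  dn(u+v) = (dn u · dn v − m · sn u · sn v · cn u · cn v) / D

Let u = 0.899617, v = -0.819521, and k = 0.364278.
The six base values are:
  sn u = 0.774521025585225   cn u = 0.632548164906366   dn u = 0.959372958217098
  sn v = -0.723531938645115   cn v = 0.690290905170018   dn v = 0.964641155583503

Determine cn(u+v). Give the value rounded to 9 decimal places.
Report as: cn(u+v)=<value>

cn(u+v)=0.996794938

m = k² = 0.132698461284
D = 1 − m·sn²u·sn²v = 0.9583276756863725
cn(u+v) = (cn u·cn v − sn u·sn v·dn u·dn v)/D = 0.9552561759750572/0.9583276756863725 = 0.9967949379014695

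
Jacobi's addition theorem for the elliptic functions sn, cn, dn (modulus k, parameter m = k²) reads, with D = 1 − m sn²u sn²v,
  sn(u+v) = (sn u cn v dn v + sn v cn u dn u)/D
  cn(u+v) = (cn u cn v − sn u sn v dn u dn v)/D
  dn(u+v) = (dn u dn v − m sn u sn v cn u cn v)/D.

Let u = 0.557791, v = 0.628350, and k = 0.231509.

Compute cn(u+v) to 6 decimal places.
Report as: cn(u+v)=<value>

sn u = 0.5280777217372312, cn u = 0.8491960432107626, dn u = 0.9924987542844149
sn v = 0.5861542186122466, cn v = 0.8101995013594285, dn v = 0.9907499766556113
m = k² = 0.053596417081
D = 1 − m·sn²u·sn²v = 0.9948648250958938
cn(u+v) = (cn u·cn v − sn u·sn v·dn u·dn v)/D = 0.3836468526102091/0.9948648250958938 = 0.3856271152950149

cn(u+v)=0.385627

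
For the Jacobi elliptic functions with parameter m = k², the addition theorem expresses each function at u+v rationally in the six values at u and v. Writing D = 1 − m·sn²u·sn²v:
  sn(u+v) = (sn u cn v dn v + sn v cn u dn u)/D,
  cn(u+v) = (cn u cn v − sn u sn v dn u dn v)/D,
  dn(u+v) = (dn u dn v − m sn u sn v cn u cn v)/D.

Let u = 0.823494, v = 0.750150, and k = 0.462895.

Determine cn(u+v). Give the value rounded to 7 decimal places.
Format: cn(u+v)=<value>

cn(u+v)=0.0825873

sn u = 0.721625949669655, cn u = 0.6922831709375641, dn u = 0.9425599467695539
sn v = 0.6718687856717798, cn v = 0.7406701930278604, dn v = 0.9504083730785491
m = k² = 0.214271781025
D = 1 − m·sn²u·sn²v = 0.9496315956346721
cn(u+v) = (cn u·cn v − sn u·sn v·dn u·dn v)/D = 0.07842749672500422/0.9496315956346721 = 0.08258728657041826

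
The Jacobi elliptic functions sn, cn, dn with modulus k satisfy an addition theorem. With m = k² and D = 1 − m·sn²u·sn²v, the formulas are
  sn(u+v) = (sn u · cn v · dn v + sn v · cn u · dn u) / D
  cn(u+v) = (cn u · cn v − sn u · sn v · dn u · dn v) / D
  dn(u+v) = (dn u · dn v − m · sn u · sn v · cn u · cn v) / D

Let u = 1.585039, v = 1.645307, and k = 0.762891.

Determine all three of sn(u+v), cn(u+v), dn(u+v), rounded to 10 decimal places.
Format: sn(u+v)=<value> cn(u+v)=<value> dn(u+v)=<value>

sn(u+v)=0.5716504521 cn(u+v)=-0.8204972642 dn(u+v)=0.8998948259

sn u = 0.9745762685709788, cn u = 0.2240560125019351, dn u = 0.6687409773994971
sn v = 0.982772411877534, cn v = 0.1848198756963509, dn v = 0.6617232008222164
m = k² = 0.582002677881
D = 1 − m·sn²u·sn²v = 0.4660967557633311
sn(u+v) = (sn u·cn v·dn v + sn v·cn u·dn u)/D = 0.2664444211457233/0.4660967557633311 = 0.5716504520812738
cn(u+v) = (cn u·cn v − sn u·sn v·dn u·dn v)/D = -0.382431112977779/0.4660967557633311 = -0.820497264246064
dn(u+v) = (dn u·dn v − m·sn u·sn v·cn u·cn v)/D = 0.4194380588591777/0.4660967557633311 = 0.8998948258549021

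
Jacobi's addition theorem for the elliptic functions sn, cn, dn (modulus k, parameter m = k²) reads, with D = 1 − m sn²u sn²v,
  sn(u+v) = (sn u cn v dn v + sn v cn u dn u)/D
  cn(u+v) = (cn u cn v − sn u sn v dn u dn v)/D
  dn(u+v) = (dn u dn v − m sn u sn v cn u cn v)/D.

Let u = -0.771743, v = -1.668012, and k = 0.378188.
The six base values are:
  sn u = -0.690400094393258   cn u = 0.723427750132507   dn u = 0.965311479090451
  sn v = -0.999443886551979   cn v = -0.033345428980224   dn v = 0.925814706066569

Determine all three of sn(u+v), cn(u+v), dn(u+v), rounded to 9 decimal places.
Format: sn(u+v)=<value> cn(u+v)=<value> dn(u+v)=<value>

m = k² = 0.143026163344
D = 1 − m·sn²u·sn²v = 0.9319020552567365
sn(u+v) = (sn u·cn v·dn v + sn v·cn u·dn u)/D = -0.6766309423858019/0.9319020552567365 = -0.7260751691328676
cn(u+v) = (cn u·cn v − sn u·sn v·dn u·dn v)/D = -0.640790143805155/0.9319020552567365 = -0.6876153348847578
dn(u+v) = (dn u·dn v − m·sn u·sn v·cn u·cn v)/D = 0.8960802717608922/0.9319020552567365 = 0.961560570347733

sn(u+v)=-0.726075169 cn(u+v)=-0.687615335 dn(u+v)=0.961560570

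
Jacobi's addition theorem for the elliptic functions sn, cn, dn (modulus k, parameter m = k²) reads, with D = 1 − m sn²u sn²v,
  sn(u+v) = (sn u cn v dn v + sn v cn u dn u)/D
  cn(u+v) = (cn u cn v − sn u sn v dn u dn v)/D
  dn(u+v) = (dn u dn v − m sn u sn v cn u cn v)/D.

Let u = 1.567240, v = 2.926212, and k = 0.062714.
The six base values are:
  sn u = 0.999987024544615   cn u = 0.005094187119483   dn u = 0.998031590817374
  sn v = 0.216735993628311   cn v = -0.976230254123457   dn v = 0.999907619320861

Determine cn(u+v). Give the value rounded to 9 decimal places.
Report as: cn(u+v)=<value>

cn(u+v)=-0.221300564

m = k² = 0.003933045796
D = 1 − m·sn²u·sn²v = 0.9998152519703855
cn(u+v) = (cn u·cn v − sn u·sn v·dn u·dn v)/D = -0.2212596788348115/0.9998152519703855 = -0.2213005636779036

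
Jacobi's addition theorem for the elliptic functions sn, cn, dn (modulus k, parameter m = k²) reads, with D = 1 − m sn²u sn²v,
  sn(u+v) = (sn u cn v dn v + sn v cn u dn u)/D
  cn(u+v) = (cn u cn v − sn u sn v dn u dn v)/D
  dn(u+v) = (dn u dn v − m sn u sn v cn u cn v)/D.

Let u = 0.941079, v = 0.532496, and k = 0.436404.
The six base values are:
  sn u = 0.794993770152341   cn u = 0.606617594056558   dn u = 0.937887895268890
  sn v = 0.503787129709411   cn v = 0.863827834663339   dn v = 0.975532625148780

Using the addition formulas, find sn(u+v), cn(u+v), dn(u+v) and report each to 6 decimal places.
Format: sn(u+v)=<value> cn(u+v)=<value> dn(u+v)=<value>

m = k² = 0.190448451216
D = 1 − m·sn²u·sn²v = 0.9694508569120149
sn(u+v) = (sn u·cn v·dn v + sn v·cn u·dn u)/D = 0.9565593733418721/0.9694508569120149 = 0.9867022825569457
cn(u+v) = (cn u·cn v − sn u·sn v·dn u·dn v)/D = 0.1575726157657003/0.9694508569120149 = 0.1625380127752068
dn(u+v) = (dn u·dn v − m·sn u·sn v·cn u·cn v)/D = 0.8749705822996862/0.9694508569120149 = 0.9025424817166328

sn(u+v)=0.986702 cn(u+v)=0.162538 dn(u+v)=0.902542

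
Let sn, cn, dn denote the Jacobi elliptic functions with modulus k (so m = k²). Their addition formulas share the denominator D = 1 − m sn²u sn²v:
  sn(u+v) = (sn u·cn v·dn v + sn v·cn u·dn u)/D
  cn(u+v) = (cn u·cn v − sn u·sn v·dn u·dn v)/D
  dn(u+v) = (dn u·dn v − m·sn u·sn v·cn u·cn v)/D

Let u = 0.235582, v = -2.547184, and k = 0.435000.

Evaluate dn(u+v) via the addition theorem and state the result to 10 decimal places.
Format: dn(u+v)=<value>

sn u = 0.2330126065849949, cn u = 0.9724737143863922, dn u = 0.994849763688347
sn v = -0.6808544749749418, cn v = -0.7324187217067818, dn v = 0.9551347162179405
m = k² = 0.189225
D = 1 − m·sn²u·sn²v = 0.9952373798767796
dn(u+v) = (dn u·dn v − m·sn u·sn v·cn u·cn v)/D = 0.928833487079117/0.9952373798767796 = 0.9332783372687589

dn(u+v)=0.9332783373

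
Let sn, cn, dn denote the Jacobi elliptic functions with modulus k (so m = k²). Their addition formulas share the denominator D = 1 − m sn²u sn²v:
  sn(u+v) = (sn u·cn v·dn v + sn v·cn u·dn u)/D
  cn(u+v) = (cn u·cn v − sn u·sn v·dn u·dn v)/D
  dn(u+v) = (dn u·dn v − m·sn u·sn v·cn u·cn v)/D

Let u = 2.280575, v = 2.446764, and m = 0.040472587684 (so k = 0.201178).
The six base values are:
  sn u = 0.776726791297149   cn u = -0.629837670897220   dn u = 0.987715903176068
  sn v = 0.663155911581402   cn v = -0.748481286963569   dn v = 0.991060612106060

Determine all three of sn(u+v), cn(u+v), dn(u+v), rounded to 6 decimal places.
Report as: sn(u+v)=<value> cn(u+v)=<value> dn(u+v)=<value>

sn(u+v)=-0.999450 cn(u+v)=-0.033150 dn(u+v)=0.979577

m = k² = 0.040472587684
D = 1 − m·sn²u·sn²v = 0.9892618656295394
sn(u+v) = (sn u·cn v·dn v + sn v·cn u·dn u)/D = -0.9887181631092102/0.9892618656295394 = -0.9994503957554421
cn(u+v) = (cn u·cn v − sn u·sn v·dn u·dn v)/D = -0.03279379097918026/0.9892618656295394 = -0.03314975752988435
dn(u+v) = (dn u·dn v − m·sn u·sn v·cn u·cn v)/D = 0.9690585689347178/0.9892618656295394 = 0.9795774027112986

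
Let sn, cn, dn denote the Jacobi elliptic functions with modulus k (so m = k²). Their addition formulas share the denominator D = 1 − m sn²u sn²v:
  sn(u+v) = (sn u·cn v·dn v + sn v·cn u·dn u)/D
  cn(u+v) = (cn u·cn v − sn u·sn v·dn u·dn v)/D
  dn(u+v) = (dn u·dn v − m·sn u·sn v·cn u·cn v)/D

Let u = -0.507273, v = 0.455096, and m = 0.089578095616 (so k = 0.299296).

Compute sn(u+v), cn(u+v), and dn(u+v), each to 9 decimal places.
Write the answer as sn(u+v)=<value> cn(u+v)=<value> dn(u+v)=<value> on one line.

sn(u+v)=-0.052151212 cn(u+v)=0.998639200 dn(u+v)=0.999878178

sn u = -0.484178225574903, cn u = 0.874969397110058, dn u = 0.9894444585543146
sn v = 0.4383364298533511, cn v = 0.8988109780501227, dn v = 0.991356933650349
m = k² = 0.089578095616
D = 1 − m·sn²u·sn²v = 0.9959651493265129
sn(u+v) = (sn u·cn v·dn v + sn v·cn u·dn u)/D = -0.05194078940678257/0.9959651493265129 = -0.05215121175867021
cn(u+v) = (cn u·cn v − sn u·sn v·dn u·dn v)/D = 0.9946098396199303/0.9959651493265129 = 0.9986391996672784
dn(u+v) = (dn u·dn v − m·sn u·sn v·cn u·cn v)/D = 0.995843818478326/0.9959651493265129 = 0.9998781776166877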